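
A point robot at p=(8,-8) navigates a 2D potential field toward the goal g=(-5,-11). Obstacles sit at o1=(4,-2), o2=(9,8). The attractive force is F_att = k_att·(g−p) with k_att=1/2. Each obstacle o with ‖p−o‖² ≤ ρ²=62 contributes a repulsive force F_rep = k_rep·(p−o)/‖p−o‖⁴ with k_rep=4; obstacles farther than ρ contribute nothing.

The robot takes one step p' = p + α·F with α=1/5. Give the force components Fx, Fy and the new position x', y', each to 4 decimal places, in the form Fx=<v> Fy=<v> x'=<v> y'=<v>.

F_att = 1/2·(g−p) = 1/2·(-13,-3) = (-6.5000,-1.5000)
o1: d²=52 ≤ ρ²=62; F_rep = 4·(4,-6)/52² = (0.0059,-0.0089)
o2: d²=257 > ρ²=62 → inactive
F = F_att + ΣF_rep = (-6.4941,-1.5089)
p' = p + 1/5·F = (6.7012,-8.3018)

Fx=-6.4941 Fy=-1.5089 x'=6.7012 y'=-8.3018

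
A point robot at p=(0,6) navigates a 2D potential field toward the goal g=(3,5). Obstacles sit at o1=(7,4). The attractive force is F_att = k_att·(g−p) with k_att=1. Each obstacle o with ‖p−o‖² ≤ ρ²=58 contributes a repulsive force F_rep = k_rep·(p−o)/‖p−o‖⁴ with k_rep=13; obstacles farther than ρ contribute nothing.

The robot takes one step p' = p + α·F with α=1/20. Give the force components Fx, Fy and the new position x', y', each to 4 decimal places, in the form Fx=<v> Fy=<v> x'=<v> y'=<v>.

Fx=2.9676 Fy=-0.9907 x'=0.1484 y'=5.9505

F_att = 1·(g−p) = 1·(3,-1) = (3.0000,-1.0000)
o1: d²=53 ≤ ρ²=58; F_rep = 13·(-7,2)/53² = (-0.0324,0.0093)
F = F_att + ΣF_rep = (2.9676,-0.9907)
p' = p + 1/20·F = (0.1484,5.9505)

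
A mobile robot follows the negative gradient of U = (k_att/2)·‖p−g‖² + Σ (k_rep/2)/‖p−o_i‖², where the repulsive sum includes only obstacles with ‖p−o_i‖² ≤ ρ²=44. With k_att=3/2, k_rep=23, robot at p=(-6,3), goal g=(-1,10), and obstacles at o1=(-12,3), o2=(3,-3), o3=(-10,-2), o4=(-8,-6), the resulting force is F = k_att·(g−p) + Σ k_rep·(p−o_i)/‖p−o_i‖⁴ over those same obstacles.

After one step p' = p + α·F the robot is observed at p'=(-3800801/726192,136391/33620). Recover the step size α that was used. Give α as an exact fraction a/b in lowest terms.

F_att = 3/2·(g−p) = 3/2·(5,7) = (7.5000,10.5000)
o1: d²=36 ≤ ρ²=44; F_rep = 23·(6,0)/36² = (0.1065,0.0000)
o2: d²=117 > ρ²=44 → inactive
o3: d²=41 ≤ ρ²=44; F_rep = 23·(4,5)/41² = (0.0547,0.0684)
o4: d²=85 > ρ²=44 → inactive
F = F_att + ΣF_rep = (7.6612,10.5684)
Δp = p'−p = (0.7661,1.0568); α = Δx/Fx = (556351/726192) / (2781755/363096) = 1/10
check: Δy/Fy = (35531/33620) / (35531/3362) = 1/10 ✓

α = 1/10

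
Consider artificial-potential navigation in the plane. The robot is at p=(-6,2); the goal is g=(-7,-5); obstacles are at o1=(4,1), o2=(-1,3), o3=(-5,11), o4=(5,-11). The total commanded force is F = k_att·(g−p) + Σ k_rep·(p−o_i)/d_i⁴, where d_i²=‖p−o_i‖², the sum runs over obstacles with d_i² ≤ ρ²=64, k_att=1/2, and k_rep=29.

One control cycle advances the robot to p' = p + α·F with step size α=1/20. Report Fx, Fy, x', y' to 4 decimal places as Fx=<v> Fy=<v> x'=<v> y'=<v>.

Fx=-0.7145 Fy=-3.5429 x'=-6.0357 y'=1.8229

F_att = 1/2·(g−p) = 1/2·(-1,-7) = (-0.5000,-3.5000)
o1: d²=101 > ρ²=64 → inactive
o2: d²=26 ≤ ρ²=64; F_rep = 29·(-5,-1)/26² = (-0.2145,-0.0429)
o3: d²=82 > ρ²=64 → inactive
o4: d²=290 > ρ²=64 → inactive
F = F_att + ΣF_rep = (-0.7145,-3.5429)
p' = p + 1/20·F = (-6.0357,1.8229)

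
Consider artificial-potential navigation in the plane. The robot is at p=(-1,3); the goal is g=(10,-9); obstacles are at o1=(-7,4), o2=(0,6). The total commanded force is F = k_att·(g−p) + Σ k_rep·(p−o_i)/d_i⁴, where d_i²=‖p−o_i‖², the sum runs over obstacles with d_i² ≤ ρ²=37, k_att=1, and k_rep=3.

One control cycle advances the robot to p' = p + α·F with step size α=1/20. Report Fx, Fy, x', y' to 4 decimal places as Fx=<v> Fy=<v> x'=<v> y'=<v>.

Fx=10.9831 Fy=-12.0922 x'=-0.4508 y'=2.3954

F_att = 1·(g−p) = 1·(11,-12) = (11.0000,-12.0000)
o1: d²=37 ≤ ρ²=37; F_rep = 3·(6,-1)/37² = (0.0131,-0.0022)
o2: d²=10 ≤ ρ²=37; F_rep = 3·(-1,-3)/10² = (-0.0300,-0.0900)
F = F_att + ΣF_rep = (10.9831,-12.0922)
p' = p + 1/20·F = (-0.4508,2.3954)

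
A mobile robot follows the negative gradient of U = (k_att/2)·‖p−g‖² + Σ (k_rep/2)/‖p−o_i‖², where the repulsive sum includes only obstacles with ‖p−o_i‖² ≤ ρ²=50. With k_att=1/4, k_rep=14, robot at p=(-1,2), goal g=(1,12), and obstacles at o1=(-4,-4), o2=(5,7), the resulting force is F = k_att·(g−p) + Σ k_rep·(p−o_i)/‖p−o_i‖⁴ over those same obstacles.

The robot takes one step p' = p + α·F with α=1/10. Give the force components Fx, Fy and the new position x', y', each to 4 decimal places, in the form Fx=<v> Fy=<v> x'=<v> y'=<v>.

Fx=0.5207 Fy=2.5415 x'=-0.9479 y'=2.2541

F_att = 1/4·(g−p) = 1/4·(2,10) = (0.5000,2.5000)
o1: d²=45 ≤ ρ²=50; F_rep = 14·(3,6)/45² = (0.0207,0.0415)
o2: d²=61 > ρ²=50 → inactive
F = F_att + ΣF_rep = (0.5207,2.5415)
p' = p + 1/10·F = (-0.9479,2.2541)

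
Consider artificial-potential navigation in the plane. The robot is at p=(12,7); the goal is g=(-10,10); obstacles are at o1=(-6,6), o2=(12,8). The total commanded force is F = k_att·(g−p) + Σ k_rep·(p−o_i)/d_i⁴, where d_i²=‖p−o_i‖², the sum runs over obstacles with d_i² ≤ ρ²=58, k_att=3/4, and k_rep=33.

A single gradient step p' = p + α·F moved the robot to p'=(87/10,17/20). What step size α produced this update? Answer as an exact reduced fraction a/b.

F_att = 3/4·(g−p) = 3/4·(-22,3) = (-16.5000,2.2500)
o1: d²=325 > ρ²=58 → inactive
o2: d²=1 ≤ ρ²=58; F_rep = 33·(0,-1)/1² = (0.0000,-33.0000)
F = F_att + ΣF_rep = (-16.5000,-30.7500)
Δp = p'−p = (-3.3000,-6.1500); α = Δx/Fx = (-33/10) / (-33/2) = 1/5
check: Δy/Fy = (-123/20) / (-123/4) = 1/5 ✓

α = 1/5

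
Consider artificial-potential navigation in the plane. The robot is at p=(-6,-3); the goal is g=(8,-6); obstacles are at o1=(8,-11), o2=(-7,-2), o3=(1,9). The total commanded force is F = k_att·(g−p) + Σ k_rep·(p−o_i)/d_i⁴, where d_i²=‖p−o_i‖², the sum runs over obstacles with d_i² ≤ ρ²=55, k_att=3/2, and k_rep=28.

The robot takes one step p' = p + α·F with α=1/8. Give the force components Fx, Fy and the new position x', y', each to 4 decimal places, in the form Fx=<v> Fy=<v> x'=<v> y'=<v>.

F_att = 3/2·(g−p) = 3/2·(14,-3) = (21.0000,-4.5000)
o1: d²=260 > ρ²=55 → inactive
o2: d²=2 ≤ ρ²=55; F_rep = 28·(1,-1)/2² = (7.0000,-7.0000)
o3: d²=193 > ρ²=55 → inactive
F = F_att + ΣF_rep = (28.0000,-11.5000)
p' = p + 1/8·F = (-2.5000,-4.4375)

Fx=28.0000 Fy=-11.5000 x'=-2.5000 y'=-4.4375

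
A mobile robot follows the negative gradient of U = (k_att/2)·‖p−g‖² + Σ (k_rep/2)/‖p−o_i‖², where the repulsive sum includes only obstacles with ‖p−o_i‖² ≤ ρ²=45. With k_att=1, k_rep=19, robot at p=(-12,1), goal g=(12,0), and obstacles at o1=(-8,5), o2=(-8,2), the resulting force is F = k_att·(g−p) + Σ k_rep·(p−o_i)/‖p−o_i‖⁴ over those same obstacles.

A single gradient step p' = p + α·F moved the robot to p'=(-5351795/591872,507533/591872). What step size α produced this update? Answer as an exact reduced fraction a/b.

α = 1/8

F_att = 1·(g−p) = 1·(24,-1) = (24.0000,-1.0000)
o1: d²=32 ≤ ρ²=45; F_rep = 19·(-4,-4)/32² = (-0.0742,-0.0742)
o2: d²=17 ≤ ρ²=45; F_rep = 19·(-4,-1)/17² = (-0.2630,-0.0657)
F = F_att + ΣF_rep = (23.6628,-1.1400)
Δp = p'−p = (2.9579,-0.1425); α = Δx/Fx = (1750669/591872) / (1750669/73984) = 1/8
check: Δy/Fy = (-84339/591872) / (-84339/73984) = 1/8 ✓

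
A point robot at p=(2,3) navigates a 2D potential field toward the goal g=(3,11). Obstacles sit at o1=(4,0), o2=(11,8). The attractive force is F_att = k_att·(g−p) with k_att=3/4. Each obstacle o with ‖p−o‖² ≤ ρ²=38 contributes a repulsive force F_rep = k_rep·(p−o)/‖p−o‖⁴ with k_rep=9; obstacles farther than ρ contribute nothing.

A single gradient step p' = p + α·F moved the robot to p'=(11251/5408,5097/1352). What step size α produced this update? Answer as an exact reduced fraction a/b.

α = 1/8

F_att = 3/4·(g−p) = 3/4·(1,8) = (0.7500,6.0000)
o1: d²=13 ≤ ρ²=38; F_rep = 9·(-2,3)/13² = (-0.1065,0.1598)
o2: d²=106 > ρ²=38 → inactive
F = F_att + ΣF_rep = (0.6435,6.1598)
Δp = p'−p = (0.0804,0.7700); α = Δx/Fx = (435/5408) / (435/676) = 1/8
check: Δy/Fy = (1041/1352) / (1041/169) = 1/8 ✓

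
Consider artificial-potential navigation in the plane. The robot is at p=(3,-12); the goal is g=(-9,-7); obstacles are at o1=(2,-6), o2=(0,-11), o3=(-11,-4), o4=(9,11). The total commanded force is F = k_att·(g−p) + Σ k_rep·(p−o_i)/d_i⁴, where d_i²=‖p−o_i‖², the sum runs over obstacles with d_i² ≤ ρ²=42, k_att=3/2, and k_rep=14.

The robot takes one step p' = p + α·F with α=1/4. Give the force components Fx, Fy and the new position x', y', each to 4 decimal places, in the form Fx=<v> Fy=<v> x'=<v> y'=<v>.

Fx=-17.5698 Fy=7.2986 x'=-1.3924 y'=-10.1753

F_att = 3/2·(g−p) = 3/2·(-12,5) = (-18.0000,7.5000)
o1: d²=37 ≤ ρ²=42; F_rep = 14·(1,-6)/37² = (0.0102,-0.0614)
o2: d²=10 ≤ ρ²=42; F_rep = 14·(3,-1)/10² = (0.4200,-0.1400)
o3: d²=260 > ρ²=42 → inactive
o4: d²=565 > ρ²=42 → inactive
F = F_att + ΣF_rep = (-17.5698,7.2986)
p' = p + 1/4·F = (-1.3924,-10.1753)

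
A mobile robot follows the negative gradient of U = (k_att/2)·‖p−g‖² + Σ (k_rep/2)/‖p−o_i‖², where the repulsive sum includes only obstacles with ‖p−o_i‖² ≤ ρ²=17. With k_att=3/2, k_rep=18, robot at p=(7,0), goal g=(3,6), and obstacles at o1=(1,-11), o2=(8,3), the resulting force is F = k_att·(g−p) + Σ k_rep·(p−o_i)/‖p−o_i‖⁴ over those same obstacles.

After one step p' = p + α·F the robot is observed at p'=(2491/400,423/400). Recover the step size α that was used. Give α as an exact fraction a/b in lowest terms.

α = 1/8

F_att = 3/2·(g−p) = 3/2·(-4,6) = (-6.0000,9.0000)
o1: d²=157 > ρ²=17 → inactive
o2: d²=10 ≤ ρ²=17; F_rep = 18·(-1,-3)/10² = (-0.1800,-0.5400)
F = F_att + ΣF_rep = (-6.1800,8.4600)
Δp = p'−p = (-0.7725,1.0575); α = Δx/Fx = (-309/400) / (-309/50) = 1/8
check: Δy/Fy = (423/400) / (423/50) = 1/8 ✓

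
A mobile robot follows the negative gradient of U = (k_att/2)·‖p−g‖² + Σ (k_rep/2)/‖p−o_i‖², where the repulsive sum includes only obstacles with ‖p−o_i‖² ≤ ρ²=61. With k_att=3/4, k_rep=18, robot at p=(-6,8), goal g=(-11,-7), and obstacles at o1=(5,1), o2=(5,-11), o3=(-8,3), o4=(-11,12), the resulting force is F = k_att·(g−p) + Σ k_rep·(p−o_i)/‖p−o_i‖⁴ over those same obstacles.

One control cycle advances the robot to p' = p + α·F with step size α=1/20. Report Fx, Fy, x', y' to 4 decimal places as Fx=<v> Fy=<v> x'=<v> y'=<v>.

Fx=-3.6537 Fy=-11.1858 x'=-6.1827 y'=7.4407

F_att = 3/4·(g−p) = 3/4·(-5,-15) = (-3.7500,-11.2500)
o1: d²=170 > ρ²=61 → inactive
o2: d²=482 > ρ²=61 → inactive
o3: d²=29 ≤ ρ²=61; F_rep = 18·(2,5)/29² = (0.0428,0.1070)
o4: d²=41 ≤ ρ²=61; F_rep = 18·(5,-4)/41² = (0.0535,-0.0428)
F = F_att + ΣF_rep = (-3.6537,-11.1858)
p' = p + 1/20·F = (-6.1827,7.4407)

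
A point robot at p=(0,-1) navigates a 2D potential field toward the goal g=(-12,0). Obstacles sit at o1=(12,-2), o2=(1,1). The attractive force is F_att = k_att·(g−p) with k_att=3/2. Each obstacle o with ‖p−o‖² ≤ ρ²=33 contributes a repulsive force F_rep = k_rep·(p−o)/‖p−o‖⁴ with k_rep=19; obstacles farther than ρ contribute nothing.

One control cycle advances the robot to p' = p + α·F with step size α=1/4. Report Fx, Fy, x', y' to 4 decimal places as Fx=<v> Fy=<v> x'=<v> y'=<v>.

F_att = 3/2·(g−p) = 3/2·(-12,1) = (-18.0000,1.5000)
o1: d²=145 > ρ²=33 → inactive
o2: d²=5 ≤ ρ²=33; F_rep = 19·(-1,-2)/5² = (-0.7600,-1.5200)
F = F_att + ΣF_rep = (-18.7600,-0.0200)
p' = p + 1/4·F = (-4.6900,-1.0050)

Fx=-18.7600 Fy=-0.0200 x'=-4.6900 y'=-1.0050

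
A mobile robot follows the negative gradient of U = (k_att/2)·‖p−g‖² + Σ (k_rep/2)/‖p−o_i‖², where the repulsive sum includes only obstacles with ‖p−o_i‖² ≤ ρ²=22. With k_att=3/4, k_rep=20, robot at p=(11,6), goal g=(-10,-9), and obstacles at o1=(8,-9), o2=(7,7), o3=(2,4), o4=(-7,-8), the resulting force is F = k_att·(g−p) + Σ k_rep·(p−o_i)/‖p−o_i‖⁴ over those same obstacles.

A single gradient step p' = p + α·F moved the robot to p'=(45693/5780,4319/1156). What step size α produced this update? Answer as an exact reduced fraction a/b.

α = 1/5

F_att = 3/4·(g−p) = 3/4·(-21,-15) = (-15.7500,-11.2500)
o1: d²=234 > ρ²=22 → inactive
o2: d²=17 ≤ ρ²=22; F_rep = 20·(4,-1)/17² = (0.2768,-0.0692)
o3: d²=85 > ρ²=22 → inactive
o4: d²=520 > ρ²=22 → inactive
F = F_att + ΣF_rep = (-15.4732,-11.3192)
Δp = p'−p = (-3.0946,-2.2638); α = Δx/Fx = (-17887/5780) / (-17887/1156) = 1/5
check: Δy/Fy = (-2617/1156) / (-13085/1156) = 1/5 ✓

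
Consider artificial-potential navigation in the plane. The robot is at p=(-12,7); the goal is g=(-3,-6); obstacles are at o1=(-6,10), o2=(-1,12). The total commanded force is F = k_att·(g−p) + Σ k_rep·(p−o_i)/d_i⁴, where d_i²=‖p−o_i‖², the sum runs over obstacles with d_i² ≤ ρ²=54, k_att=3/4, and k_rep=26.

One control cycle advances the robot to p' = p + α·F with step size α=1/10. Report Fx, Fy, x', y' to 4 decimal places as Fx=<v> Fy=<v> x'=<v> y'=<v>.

Fx=6.6730 Fy=-9.7885 x'=-11.3327 y'=6.0211

F_att = 3/4·(g−p) = 3/4·(9,-13) = (6.7500,-9.7500)
o1: d²=45 ≤ ρ²=54; F_rep = 26·(-6,-3)/45² = (-0.0770,-0.0385)
o2: d²=146 > ρ²=54 → inactive
F = F_att + ΣF_rep = (6.6730,-9.7885)
p' = p + 1/10·F = (-11.3327,6.0211)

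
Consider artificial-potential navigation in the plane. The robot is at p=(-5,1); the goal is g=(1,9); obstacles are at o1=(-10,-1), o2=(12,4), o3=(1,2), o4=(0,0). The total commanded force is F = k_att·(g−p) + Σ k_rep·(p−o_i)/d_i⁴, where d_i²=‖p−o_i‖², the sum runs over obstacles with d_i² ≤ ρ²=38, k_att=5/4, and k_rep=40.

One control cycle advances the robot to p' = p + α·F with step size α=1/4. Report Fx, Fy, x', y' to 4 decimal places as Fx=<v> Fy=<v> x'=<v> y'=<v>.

F_att = 5/4·(g−p) = 5/4·(6,8) = (7.5000,10.0000)
o1: d²=29 ≤ ρ²=38; F_rep = 40·(5,2)/29² = (0.2378,0.0951)
o2: d²=298 > ρ²=38 → inactive
o3: d²=37 ≤ ρ²=38; F_rep = 40·(-6,-1)/37² = (-0.1753,-0.0292)
o4: d²=26 ≤ ρ²=38; F_rep = 40·(-5,1)/26² = (-0.2959,0.0592)
F = F_att + ΣF_rep = (7.2666,10.1251)
p' = p + 1/4·F = (-3.1833,3.5313)

Fx=7.2666 Fy=10.1251 x'=-3.1833 y'=3.5313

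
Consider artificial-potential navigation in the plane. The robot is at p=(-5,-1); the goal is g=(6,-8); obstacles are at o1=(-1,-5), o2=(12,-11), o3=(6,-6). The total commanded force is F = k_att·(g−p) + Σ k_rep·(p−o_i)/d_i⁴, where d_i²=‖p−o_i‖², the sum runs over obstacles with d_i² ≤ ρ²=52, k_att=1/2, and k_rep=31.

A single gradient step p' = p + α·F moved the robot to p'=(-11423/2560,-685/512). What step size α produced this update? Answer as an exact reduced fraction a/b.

α = 1/10

F_att = 1/2·(g−p) = 1/2·(11,-7) = (5.5000,-3.5000)
o1: d²=32 ≤ ρ²=52; F_rep = 31·(-4,4)/32² = (-0.1211,0.1211)
o2: d²=389 > ρ²=52 → inactive
o3: d²=146 > ρ²=52 → inactive
F = F_att + ΣF_rep = (5.3789,-3.3789)
Δp = p'−p = (0.5379,-0.3379); α = Δx/Fx = (1377/2560) / (1377/256) = 1/10
check: Δy/Fy = (-173/512) / (-865/256) = 1/10 ✓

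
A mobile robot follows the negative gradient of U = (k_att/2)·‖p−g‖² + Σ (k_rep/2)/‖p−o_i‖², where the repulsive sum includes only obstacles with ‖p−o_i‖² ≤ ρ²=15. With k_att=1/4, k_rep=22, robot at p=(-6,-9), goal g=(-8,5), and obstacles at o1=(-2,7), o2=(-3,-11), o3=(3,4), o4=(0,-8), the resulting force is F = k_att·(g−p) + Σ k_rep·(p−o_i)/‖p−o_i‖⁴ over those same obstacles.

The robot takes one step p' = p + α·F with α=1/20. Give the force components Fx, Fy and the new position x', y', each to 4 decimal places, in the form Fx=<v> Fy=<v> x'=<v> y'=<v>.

Fx=-0.8905 Fy=3.7604 x'=-6.0445 y'=-8.8120

F_att = 1/4·(g−p) = 1/4·(-2,14) = (-0.5000,3.5000)
o1: d²=272 > ρ²=15 → inactive
o2: d²=13 ≤ ρ²=15; F_rep = 22·(-3,2)/13² = (-0.3905,0.2604)
o3: d²=250 > ρ²=15 → inactive
o4: d²=37 > ρ²=15 → inactive
F = F_att + ΣF_rep = (-0.8905,3.7604)
p' = p + 1/20·F = (-6.0445,-8.8120)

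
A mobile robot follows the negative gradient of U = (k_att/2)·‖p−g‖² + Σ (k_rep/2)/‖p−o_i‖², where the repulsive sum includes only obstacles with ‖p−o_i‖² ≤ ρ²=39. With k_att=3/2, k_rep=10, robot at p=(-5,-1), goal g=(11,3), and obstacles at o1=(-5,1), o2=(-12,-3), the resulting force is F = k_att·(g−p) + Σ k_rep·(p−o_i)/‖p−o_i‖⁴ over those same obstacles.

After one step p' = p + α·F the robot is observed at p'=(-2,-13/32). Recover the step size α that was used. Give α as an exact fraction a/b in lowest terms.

α = 1/8

F_att = 3/2·(g−p) = 3/2·(16,4) = (24.0000,6.0000)
o1: d²=4 ≤ ρ²=39; F_rep = 10·(0,-2)/4² = (0.0000,-1.2500)
o2: d²=53 > ρ²=39 → inactive
F = F_att + ΣF_rep = (24.0000,4.7500)
Δp = p'−p = (3.0000,0.5938); α = Δx/Fx = (3) / (24) = 1/8
check: Δy/Fy = (19/32) / (19/4) = 1/8 ✓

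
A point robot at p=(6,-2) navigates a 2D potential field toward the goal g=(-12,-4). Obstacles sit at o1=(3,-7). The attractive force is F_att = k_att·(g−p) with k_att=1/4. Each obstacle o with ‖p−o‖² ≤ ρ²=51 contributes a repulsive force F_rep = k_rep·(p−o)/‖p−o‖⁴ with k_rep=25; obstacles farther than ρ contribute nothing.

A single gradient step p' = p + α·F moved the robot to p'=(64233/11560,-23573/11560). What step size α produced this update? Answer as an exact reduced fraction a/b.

F_att = 1/4·(g−p) = 1/4·(-18,-2) = (-4.5000,-0.5000)
o1: d²=34 ≤ ρ²=51; F_rep = 25·(3,5)/34² = (0.0649,0.1081)
F = F_att + ΣF_rep = (-4.4351,-0.3919)
Δp = p'−p = (-0.4435,-0.0392); α = Δx/Fx = (-5127/11560) / (-5127/1156) = 1/10
check: Δy/Fy = (-453/11560) / (-453/1156) = 1/10 ✓

α = 1/10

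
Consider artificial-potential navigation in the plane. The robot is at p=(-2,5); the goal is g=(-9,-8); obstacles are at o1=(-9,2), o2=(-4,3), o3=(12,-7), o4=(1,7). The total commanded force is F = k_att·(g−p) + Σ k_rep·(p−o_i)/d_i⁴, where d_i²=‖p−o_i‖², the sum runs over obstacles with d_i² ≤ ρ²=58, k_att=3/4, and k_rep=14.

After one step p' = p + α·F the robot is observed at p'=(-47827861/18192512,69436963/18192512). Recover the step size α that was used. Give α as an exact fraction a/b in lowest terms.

F_att = 3/4·(g−p) = 3/4·(-7,-13) = (-5.2500,-9.7500)
o1: d²=58 ≤ ρ²=58; F_rep = 14·(7,3)/58² = (0.0291,0.0125)
o2: d²=8 ≤ ρ²=58; F_rep = 14·(2,2)/8² = (0.4375,0.4375)
o3: d²=340 > ρ²=58 → inactive
o4: d²=13 ≤ ρ²=58; F_rep = 14·(-3,-2)/13² = (-0.2485,-0.1657)
F = F_att + ΣF_rep = (-5.0319,-9.4657)
Δp = p'−p = (-0.6290,-1.1832); α = Δx/Fx = (-11442837/18192512) / (-11442837/2274064) = 1/8
check: Δy/Fy = (-21525597/18192512) / (-21525597/2274064) = 1/8 ✓

α = 1/8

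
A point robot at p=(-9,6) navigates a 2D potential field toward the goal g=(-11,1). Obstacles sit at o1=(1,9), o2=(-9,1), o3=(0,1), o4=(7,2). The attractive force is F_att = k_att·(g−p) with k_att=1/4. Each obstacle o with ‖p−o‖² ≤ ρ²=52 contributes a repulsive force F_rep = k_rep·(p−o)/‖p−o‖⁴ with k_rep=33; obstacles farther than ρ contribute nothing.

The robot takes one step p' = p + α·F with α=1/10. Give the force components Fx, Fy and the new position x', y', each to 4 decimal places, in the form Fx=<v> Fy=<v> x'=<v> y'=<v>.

F_att = 1/4·(g−p) = 1/4·(-2,-5) = (-0.5000,-1.2500)
o1: d²=109 > ρ²=52 → inactive
o2: d²=25 ≤ ρ²=52; F_rep = 33·(0,5)/25² = (0.0000,0.2640)
o3: d²=106 > ρ²=52 → inactive
o4: d²=272 > ρ²=52 → inactive
F = F_att + ΣF_rep = (-0.5000,-0.9860)
p' = p + 1/10·F = (-9.0500,5.9014)

Fx=-0.5000 Fy=-0.9860 x'=-9.0500 y'=5.9014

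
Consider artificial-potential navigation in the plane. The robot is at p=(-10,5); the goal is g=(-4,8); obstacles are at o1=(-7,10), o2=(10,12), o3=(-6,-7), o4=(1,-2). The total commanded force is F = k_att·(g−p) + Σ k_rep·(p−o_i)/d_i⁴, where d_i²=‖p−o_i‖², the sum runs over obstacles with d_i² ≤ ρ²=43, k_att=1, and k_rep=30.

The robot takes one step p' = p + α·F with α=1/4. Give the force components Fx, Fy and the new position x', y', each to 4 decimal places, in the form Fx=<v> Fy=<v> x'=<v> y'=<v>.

Fx=5.9221 Fy=2.8702 x'=-8.5195 y'=5.7176

F_att = 1·(g−p) = 1·(6,3) = (6.0000,3.0000)
o1: d²=34 ≤ ρ²=43; F_rep = 30·(-3,-5)/34² = (-0.0779,-0.1298)
o2: d²=449 > ρ²=43 → inactive
o3: d²=160 > ρ²=43 → inactive
o4: d²=170 > ρ²=43 → inactive
F = F_att + ΣF_rep = (5.9221,2.8702)
p' = p + 1/4·F = (-8.5195,5.7176)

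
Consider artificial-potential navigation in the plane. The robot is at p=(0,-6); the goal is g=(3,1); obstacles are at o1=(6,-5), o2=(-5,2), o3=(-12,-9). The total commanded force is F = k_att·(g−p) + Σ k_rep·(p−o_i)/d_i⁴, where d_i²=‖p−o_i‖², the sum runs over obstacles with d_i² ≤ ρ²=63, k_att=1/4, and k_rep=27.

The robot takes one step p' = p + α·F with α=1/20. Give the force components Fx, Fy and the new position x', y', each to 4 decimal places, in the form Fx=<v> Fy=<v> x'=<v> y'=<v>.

Fx=0.6317 Fy=1.7303 x'=0.0316 y'=-5.9135

F_att = 1/4·(g−p) = 1/4·(3,7) = (0.7500,1.7500)
o1: d²=37 ≤ ρ²=63; F_rep = 27·(-6,-1)/37² = (-0.1183,-0.0197)
o2: d²=89 > ρ²=63 → inactive
o3: d²=153 > ρ²=63 → inactive
F = F_att + ΣF_rep = (0.6317,1.7303)
p' = p + 1/20·F = (0.0316,-5.9135)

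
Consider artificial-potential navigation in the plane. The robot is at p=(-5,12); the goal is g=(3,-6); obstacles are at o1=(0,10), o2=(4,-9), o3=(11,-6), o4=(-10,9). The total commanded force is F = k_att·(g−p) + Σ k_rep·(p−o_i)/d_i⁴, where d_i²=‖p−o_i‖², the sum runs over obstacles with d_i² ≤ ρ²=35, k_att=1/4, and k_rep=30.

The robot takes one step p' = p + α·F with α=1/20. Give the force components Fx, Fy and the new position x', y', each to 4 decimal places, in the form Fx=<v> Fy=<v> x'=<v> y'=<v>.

F_att = 1/4·(g−p) = 1/4·(8,-18) = (2.0000,-4.5000)
o1: d²=29 ≤ ρ²=35; F_rep = 30·(-5,2)/29² = (-0.1784,0.0713)
o2: d²=522 > ρ²=35 → inactive
o3: d²=580 > ρ²=35 → inactive
o4: d²=34 ≤ ρ²=35; F_rep = 30·(5,3)/34² = (0.1298,0.0779)
F = F_att + ΣF_rep = (1.9514,-4.3508)
p' = p + 1/20·F = (-4.9024,11.7825)

Fx=1.9514 Fy=-4.3508 x'=-4.9024 y'=11.7825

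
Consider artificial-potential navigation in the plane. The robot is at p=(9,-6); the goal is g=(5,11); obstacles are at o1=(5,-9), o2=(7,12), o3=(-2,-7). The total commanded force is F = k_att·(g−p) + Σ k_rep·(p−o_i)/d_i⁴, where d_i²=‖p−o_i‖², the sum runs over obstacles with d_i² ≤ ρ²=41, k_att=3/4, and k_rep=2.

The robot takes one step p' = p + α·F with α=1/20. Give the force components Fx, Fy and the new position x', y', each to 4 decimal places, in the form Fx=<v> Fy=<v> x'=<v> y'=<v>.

F_att = 3/4·(g−p) = 3/4·(-4,17) = (-3.0000,12.7500)
o1: d²=25 ≤ ρ²=41; F_rep = 2·(4,3)/25² = (0.0128,0.0096)
o2: d²=328 > ρ²=41 → inactive
o3: d²=122 > ρ²=41 → inactive
F = F_att + ΣF_rep = (-2.9872,12.7596)
p' = p + 1/20·F = (8.8506,-5.3620)

Fx=-2.9872 Fy=12.7596 x'=8.8506 y'=-5.3620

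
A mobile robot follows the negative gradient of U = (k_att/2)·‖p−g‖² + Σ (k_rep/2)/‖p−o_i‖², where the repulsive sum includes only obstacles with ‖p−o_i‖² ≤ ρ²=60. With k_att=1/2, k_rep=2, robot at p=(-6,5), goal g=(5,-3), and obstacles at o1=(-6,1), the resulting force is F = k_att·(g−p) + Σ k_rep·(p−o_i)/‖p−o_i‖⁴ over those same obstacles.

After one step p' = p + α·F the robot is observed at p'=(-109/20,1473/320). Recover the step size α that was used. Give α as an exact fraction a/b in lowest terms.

F_att = 1/2·(g−p) = 1/2·(11,-8) = (5.5000,-4.0000)
o1: d²=16 ≤ ρ²=60; F_rep = 2·(0,4)/16² = (0.0000,0.0312)
F = F_att + ΣF_rep = (5.5000,-3.9688)
Δp = p'−p = (0.5500,-0.3969); α = Δx/Fx = (11/20) / (11/2) = 1/10
check: Δy/Fy = (-127/320) / (-127/32) = 1/10 ✓

α = 1/10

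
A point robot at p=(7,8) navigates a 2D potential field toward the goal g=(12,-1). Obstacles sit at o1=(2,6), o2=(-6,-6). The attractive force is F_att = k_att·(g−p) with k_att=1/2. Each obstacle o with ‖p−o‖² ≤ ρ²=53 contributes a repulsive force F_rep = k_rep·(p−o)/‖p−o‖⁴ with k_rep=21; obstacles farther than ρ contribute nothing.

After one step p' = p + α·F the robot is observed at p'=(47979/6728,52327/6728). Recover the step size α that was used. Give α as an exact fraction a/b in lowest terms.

α = 1/20

F_att = 1/2·(g−p) = 1/2·(5,-9) = (2.5000,-4.5000)
o1: d²=29 ≤ ρ²=53; F_rep = 21·(5,2)/29² = (0.1249,0.0499)
o2: d²=365 > ρ²=53 → inactive
F = F_att + ΣF_rep = (2.6249,-4.4501)
Δp = p'−p = (0.1312,-0.2225); α = Δx/Fx = (883/6728) / (4415/1682) = 1/20
check: Δy/Fy = (-1497/6728) / (-7485/1682) = 1/20 ✓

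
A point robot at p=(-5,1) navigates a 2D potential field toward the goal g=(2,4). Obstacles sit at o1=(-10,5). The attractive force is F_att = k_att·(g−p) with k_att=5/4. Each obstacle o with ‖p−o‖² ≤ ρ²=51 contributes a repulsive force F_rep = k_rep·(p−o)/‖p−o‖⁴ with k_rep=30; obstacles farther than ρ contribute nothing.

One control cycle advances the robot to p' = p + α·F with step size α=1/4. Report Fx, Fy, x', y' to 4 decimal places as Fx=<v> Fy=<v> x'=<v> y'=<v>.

F_att = 5/4·(g−p) = 5/4·(7,3) = (8.7500,3.7500)
o1: d²=41 ≤ ρ²=51; F_rep = 30·(5,-4)/41² = (0.0892,-0.0714)
F = F_att + ΣF_rep = (8.8392,3.6786)
p' = p + 1/4·F = (-2.7902,1.9197)

Fx=8.8392 Fy=3.6786 x'=-2.7902 y'=1.9197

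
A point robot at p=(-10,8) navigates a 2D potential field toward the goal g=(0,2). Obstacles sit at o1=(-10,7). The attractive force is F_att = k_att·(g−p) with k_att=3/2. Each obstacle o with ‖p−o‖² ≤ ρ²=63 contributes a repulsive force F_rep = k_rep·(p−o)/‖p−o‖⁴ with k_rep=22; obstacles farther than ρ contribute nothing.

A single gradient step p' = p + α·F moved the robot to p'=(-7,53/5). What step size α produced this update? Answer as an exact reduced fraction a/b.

F_att = 3/2·(g−p) = 3/2·(10,-6) = (15.0000,-9.0000)
o1: d²=1 ≤ ρ²=63; F_rep = 22·(0,1)/1² = (0.0000,22.0000)
F = F_att + ΣF_rep = (15.0000,13.0000)
Δp = p'−p = (3.0000,2.6000); α = Δx/Fx = (3) / (15) = 1/5
check: Δy/Fy = (13/5) / (13) = 1/5 ✓

α = 1/5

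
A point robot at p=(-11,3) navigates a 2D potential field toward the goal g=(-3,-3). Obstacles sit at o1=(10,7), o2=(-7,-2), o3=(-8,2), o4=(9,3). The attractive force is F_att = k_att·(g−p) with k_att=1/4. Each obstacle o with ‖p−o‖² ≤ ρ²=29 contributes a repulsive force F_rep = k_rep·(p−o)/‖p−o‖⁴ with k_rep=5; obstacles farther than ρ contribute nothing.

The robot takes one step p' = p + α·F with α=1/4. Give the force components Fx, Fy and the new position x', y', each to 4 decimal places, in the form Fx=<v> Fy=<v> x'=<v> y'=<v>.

F_att = 1/4·(g−p) = 1/4·(8,-6) = (2.0000,-1.5000)
o1: d²=457 > ρ²=29 → inactive
o2: d²=41 > ρ²=29 → inactive
o3: d²=10 ≤ ρ²=29; F_rep = 5·(-3,1)/10² = (-0.1500,0.0500)
o4: d²=400 > ρ²=29 → inactive
F = F_att + ΣF_rep = (1.8500,-1.4500)
p' = p + 1/4·F = (-10.5375,2.6375)

Fx=1.8500 Fy=-1.4500 x'=-10.5375 y'=2.6375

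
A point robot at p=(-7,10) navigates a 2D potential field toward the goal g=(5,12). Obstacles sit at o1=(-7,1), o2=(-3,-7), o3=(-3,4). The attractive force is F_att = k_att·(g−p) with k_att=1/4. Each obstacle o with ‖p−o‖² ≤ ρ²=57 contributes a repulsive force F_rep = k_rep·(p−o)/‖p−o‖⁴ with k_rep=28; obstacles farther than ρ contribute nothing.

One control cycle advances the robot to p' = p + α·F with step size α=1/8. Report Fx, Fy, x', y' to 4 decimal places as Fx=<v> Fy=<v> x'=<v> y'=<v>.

Fx=2.9586 Fy=0.5621 x'=-6.6302 y'=10.0703

F_att = 1/4·(g−p) = 1/4·(12,2) = (3.0000,0.5000)
o1: d²=81 > ρ²=57 → inactive
o2: d²=305 > ρ²=57 → inactive
o3: d²=52 ≤ ρ²=57; F_rep = 28·(-4,6)/52² = (-0.0414,0.0621)
F = F_att + ΣF_rep = (2.9586,0.5621)
p' = p + 1/8·F = (-6.6302,10.0703)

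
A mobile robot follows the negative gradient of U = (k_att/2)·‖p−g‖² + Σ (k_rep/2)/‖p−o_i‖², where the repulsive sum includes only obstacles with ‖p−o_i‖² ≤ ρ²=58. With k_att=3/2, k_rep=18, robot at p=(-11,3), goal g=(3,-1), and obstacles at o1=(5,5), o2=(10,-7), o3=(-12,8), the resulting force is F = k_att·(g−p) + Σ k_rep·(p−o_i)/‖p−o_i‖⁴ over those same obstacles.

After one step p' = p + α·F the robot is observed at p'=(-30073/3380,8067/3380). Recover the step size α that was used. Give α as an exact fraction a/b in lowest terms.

F_att = 3/2·(g−p) = 3/2·(14,-4) = (21.0000,-6.0000)
o1: d²=260 > ρ²=58 → inactive
o2: d²=541 > ρ²=58 → inactive
o3: d²=26 ≤ ρ²=58; F_rep = 18·(1,-5)/26² = (0.0266,-0.1331)
F = F_att + ΣF_rep = (21.0266,-6.1331)
Δp = p'−p = (2.1027,-0.6133); α = Δx/Fx = (7107/3380) / (7107/338) = 1/10
check: Δy/Fy = (-2073/3380) / (-2073/338) = 1/10 ✓

α = 1/10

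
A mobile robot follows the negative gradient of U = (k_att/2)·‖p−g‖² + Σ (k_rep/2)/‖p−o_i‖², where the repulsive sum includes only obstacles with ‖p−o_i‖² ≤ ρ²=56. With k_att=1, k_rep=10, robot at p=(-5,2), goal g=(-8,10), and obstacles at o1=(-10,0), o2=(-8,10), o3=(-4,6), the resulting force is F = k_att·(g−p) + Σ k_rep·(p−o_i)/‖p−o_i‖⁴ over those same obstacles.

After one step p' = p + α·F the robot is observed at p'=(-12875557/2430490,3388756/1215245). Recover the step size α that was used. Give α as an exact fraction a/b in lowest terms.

F_att = 1·(g−p) = 1·(-3,8) = (-3.0000,8.0000)
o1: d²=29 ≤ ρ²=56; F_rep = 10·(5,2)/29² = (0.0595,0.0238)
o2: d²=73 > ρ²=56 → inactive
o3: d²=17 ≤ ρ²=56; F_rep = 10·(-1,-4)/17² = (-0.0346,-0.1384)
F = F_att + ΣF_rep = (-2.9751,7.8854)
Δp = p'−p = (-0.2975,0.7885); α = Δx/Fx = (-723107/2430490) / (-723107/243049) = 1/10
check: Δy/Fy = (958266/1215245) / (1916532/243049) = 1/10 ✓

α = 1/10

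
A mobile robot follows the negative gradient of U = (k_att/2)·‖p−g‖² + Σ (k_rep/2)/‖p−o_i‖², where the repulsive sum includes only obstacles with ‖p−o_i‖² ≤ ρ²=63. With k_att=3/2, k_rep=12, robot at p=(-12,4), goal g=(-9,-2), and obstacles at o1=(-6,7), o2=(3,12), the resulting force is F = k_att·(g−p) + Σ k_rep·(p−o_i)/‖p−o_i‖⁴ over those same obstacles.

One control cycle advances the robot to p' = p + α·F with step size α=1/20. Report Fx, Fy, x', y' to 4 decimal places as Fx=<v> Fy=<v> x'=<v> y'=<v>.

Fx=4.4644 Fy=-9.0178 x'=-11.7768 y'=3.5491

F_att = 3/2·(g−p) = 3/2·(3,-6) = (4.5000,-9.0000)
o1: d²=45 ≤ ρ²=63; F_rep = 12·(-6,-3)/45² = (-0.0356,-0.0178)
o2: d²=289 > ρ²=63 → inactive
F = F_att + ΣF_rep = (4.4644,-9.0178)
p' = p + 1/20·F = (-11.7768,3.5491)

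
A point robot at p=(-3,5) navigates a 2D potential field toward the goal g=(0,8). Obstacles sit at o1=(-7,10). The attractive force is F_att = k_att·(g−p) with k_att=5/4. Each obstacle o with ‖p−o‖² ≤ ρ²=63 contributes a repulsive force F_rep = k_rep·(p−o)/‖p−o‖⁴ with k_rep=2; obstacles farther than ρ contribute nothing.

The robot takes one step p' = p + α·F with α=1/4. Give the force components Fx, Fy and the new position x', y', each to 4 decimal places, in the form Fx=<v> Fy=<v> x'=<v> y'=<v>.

F_att = 5/4·(g−p) = 5/4·(3,3) = (3.7500,3.7500)
o1: d²=41 ≤ ρ²=63; F_rep = 2·(4,-5)/41² = (0.0048,-0.0059)
F = F_att + ΣF_rep = (3.7548,3.7441)
p' = p + 1/4·F = (-2.0613,5.9360)

Fx=3.7548 Fy=3.7441 x'=-2.0613 y'=5.9360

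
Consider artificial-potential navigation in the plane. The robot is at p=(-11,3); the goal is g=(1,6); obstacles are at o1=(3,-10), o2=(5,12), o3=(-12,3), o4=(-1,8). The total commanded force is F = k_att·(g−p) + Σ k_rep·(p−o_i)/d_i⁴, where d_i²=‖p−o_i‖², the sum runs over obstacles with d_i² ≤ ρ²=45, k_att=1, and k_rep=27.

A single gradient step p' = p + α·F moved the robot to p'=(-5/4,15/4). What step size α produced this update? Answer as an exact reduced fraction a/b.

α = 1/4

F_att = 1·(g−p) = 1·(12,3) = (12.0000,3.0000)
o1: d²=365 > ρ²=45 → inactive
o2: d²=337 > ρ²=45 → inactive
o3: d²=1 ≤ ρ²=45; F_rep = 27·(1,0)/1² = (27.0000,0.0000)
o4: d²=125 > ρ²=45 → inactive
F = F_att + ΣF_rep = (39.0000,3.0000)
Δp = p'−p = (9.7500,0.7500); α = Δx/Fx = (39/4) / (39) = 1/4
check: Δy/Fy = (3/4) / (3) = 1/4 ✓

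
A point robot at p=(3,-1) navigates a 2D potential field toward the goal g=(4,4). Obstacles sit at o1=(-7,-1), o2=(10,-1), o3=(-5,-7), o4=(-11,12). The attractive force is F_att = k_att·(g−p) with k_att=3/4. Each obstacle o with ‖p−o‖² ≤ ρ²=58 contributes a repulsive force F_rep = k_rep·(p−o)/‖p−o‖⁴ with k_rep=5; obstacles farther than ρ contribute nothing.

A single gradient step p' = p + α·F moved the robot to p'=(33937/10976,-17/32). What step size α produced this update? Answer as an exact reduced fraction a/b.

F_att = 3/4·(g−p) = 3/4·(1,5) = (0.7500,3.7500)
o1: d²=100 > ρ²=58 → inactive
o2: d²=49 ≤ ρ²=58; F_rep = 5·(-7,0)/49² = (-0.0146,0.0000)
o3: d²=100 > ρ²=58 → inactive
o4: d²=365 > ρ²=58 → inactive
F = F_att + ΣF_rep = (0.7354,3.7500)
Δp = p'−p = (0.0919,0.4688); α = Δx/Fx = (1009/10976) / (1009/1372) = 1/8
check: Δy/Fy = (15/32) / (15/4) = 1/8 ✓

α = 1/8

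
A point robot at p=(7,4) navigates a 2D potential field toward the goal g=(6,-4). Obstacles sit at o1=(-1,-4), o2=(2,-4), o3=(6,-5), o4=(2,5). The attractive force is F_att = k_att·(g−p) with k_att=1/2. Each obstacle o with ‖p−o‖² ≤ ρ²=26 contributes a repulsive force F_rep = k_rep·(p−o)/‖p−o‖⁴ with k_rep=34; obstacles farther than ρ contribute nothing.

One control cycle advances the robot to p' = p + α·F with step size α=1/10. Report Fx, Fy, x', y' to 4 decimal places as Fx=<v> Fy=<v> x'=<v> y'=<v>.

Fx=-0.2485 Fy=-4.0503 x'=6.9751 y'=3.5950

F_att = 1/2·(g−p) = 1/2·(-1,-8) = (-0.5000,-4.0000)
o1: d²=128 > ρ²=26 → inactive
o2: d²=89 > ρ²=26 → inactive
o3: d²=82 > ρ²=26 → inactive
o4: d²=26 ≤ ρ²=26; F_rep = 34·(5,-1)/26² = (0.2515,-0.0503)
F = F_att + ΣF_rep = (-0.2485,-4.0503)
p' = p + 1/10·F = (6.9751,3.5950)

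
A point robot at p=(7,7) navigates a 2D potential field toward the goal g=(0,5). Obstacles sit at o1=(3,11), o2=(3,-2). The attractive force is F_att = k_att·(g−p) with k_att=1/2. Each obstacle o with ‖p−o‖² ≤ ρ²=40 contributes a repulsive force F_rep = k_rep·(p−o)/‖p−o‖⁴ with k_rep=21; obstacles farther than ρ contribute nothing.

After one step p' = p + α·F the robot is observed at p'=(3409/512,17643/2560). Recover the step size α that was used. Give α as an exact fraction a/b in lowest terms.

α = 1/10

F_att = 1/2·(g−p) = 1/2·(-7,-2) = (-3.5000,-1.0000)
o1: d²=32 ≤ ρ²=40; F_rep = 21·(4,-4)/32² = (0.0820,-0.0820)
o2: d²=97 > ρ²=40 → inactive
F = F_att + ΣF_rep = (-3.4180,-1.0820)
Δp = p'−p = (-0.3418,-0.1082); α = Δx/Fx = (-175/512) / (-875/256) = 1/10
check: Δy/Fy = (-277/2560) / (-277/256) = 1/10 ✓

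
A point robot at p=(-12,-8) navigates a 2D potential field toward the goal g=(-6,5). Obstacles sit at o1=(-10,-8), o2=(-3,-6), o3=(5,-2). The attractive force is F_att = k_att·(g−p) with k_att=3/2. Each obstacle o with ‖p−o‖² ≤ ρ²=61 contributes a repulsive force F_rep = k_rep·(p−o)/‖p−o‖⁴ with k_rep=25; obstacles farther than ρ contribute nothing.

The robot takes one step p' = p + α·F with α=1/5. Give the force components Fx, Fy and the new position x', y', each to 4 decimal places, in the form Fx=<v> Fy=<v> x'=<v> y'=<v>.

Fx=5.8750 Fy=19.5000 x'=-10.8250 y'=-4.1000

F_att = 3/2·(g−p) = 3/2·(6,13) = (9.0000,19.5000)
o1: d²=4 ≤ ρ²=61; F_rep = 25·(-2,0)/4² = (-3.1250,0.0000)
o2: d²=85 > ρ²=61 → inactive
o3: d²=325 > ρ²=61 → inactive
F = F_att + ΣF_rep = (5.8750,19.5000)
p' = p + 1/5·F = (-10.8250,-4.1000)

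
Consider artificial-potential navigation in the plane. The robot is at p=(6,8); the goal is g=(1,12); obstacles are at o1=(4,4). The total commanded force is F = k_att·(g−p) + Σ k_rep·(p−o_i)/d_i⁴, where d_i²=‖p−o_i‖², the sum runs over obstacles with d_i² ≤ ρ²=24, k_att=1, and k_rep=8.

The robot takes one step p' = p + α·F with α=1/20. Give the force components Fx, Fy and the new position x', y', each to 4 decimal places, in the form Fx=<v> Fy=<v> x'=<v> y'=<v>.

F_att = 1·(g−p) = 1·(-5,4) = (-5.0000,4.0000)
o1: d²=20 ≤ ρ²=24; F_rep = 8·(2,4)/20² = (0.0400,0.0800)
F = F_att + ΣF_rep = (-4.9600,4.0800)
p' = p + 1/20·F = (5.7520,8.2040)

Fx=-4.9600 Fy=4.0800 x'=5.7520 y'=8.2040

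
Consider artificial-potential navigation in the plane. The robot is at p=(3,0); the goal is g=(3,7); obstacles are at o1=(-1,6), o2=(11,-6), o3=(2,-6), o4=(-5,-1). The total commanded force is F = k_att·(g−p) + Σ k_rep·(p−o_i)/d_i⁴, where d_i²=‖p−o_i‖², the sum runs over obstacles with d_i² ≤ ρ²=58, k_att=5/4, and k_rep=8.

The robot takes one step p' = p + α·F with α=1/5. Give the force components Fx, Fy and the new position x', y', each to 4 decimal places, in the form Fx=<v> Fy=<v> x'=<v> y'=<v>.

Fx=0.0177 Fy=8.7673 x'=3.0035 y'=1.7535

F_att = 5/4·(g−p) = 5/4·(0,7) = (0.0000,8.7500)
o1: d²=52 ≤ ρ²=58; F_rep = 8·(4,-6)/52² = (0.0118,-0.0178)
o2: d²=100 > ρ²=58 → inactive
o3: d²=37 ≤ ρ²=58; F_rep = 8·(1,6)/37² = (0.0058,0.0351)
o4: d²=65 > ρ²=58 → inactive
F = F_att + ΣF_rep = (0.0177,8.7673)
p' = p + 1/5·F = (3.0035,1.7535)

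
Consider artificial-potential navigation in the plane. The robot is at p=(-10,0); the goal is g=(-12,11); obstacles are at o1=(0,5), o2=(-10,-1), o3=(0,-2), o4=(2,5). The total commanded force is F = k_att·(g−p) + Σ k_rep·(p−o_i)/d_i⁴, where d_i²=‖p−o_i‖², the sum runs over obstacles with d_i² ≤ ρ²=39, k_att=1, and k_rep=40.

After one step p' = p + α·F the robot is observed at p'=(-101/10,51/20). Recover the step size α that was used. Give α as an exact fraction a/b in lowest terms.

F_att = 1·(g−p) = 1·(-2,11) = (-2.0000,11.0000)
o1: d²=125 > ρ²=39 → inactive
o2: d²=1 ≤ ρ²=39; F_rep = 40·(0,1)/1² = (0.0000,40.0000)
o3: d²=104 > ρ²=39 → inactive
o4: d²=169 > ρ²=39 → inactive
F = F_att + ΣF_rep = (-2.0000,51.0000)
Δp = p'−p = (-0.1000,2.5500); α = Δx/Fx = (-1/10) / (-2) = 1/20
check: Δy/Fy = (51/20) / (51) = 1/20 ✓

α = 1/20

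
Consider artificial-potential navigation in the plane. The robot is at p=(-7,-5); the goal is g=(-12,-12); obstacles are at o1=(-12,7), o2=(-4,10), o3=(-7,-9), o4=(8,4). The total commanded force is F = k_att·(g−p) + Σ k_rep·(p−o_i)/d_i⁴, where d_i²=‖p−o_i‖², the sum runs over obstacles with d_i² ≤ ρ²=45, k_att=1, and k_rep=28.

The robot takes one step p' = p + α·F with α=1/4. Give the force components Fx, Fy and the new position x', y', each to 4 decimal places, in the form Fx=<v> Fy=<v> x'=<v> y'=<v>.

Fx=-5.0000 Fy=-6.5625 x'=-8.2500 y'=-6.6406

F_att = 1·(g−p) = 1·(-5,-7) = (-5.0000,-7.0000)
o1: d²=169 > ρ²=45 → inactive
o2: d²=234 > ρ²=45 → inactive
o3: d²=16 ≤ ρ²=45; F_rep = 28·(0,4)/16² = (0.0000,0.4375)
o4: d²=306 > ρ²=45 → inactive
F = F_att + ΣF_rep = (-5.0000,-6.5625)
p' = p + 1/4·F = (-8.2500,-6.6406)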